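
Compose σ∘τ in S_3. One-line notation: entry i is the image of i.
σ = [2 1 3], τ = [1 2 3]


σ∘τ: apply τ first, then σ
1 →τ 1 →σ 2
2 →τ 2 →σ 1
3 →τ 3 →σ 3

σ∘τ = [2 1 3]


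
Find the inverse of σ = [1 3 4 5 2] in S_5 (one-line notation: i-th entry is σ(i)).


To find σ⁻¹, swap domain and range:
σ(1) = 1 → σ⁻¹(1) = 1
σ(2) = 3 → σ⁻¹(3) = 2
σ(3) = 4 → σ⁻¹(4) = 3
σ(4) = 5 → σ⁻¹(5) = 4
σ(5) = 2 → σ⁻¹(2) = 5

σ⁻¹ = [1 5 2 3 4]


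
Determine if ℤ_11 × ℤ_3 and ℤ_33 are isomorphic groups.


Comparing ℤ_11 × ℤ_3 and ℤ_33:
gcd(11,3) = 1, so ℤ_11 × ℤ_3 ≅ ℤ_33 (CRT)

Yes, ℤ_11 × ℤ_3 ≅ ℤ_33


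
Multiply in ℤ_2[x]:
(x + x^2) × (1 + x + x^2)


Expand and collect like terms; reduce coefficients mod 2:
x^0: 0·1 = 0 ≡ 0 (mod 2)
x^1: 0·1 + 1·1 = 1 ≡ 1 (mod 2)
x^2: 0·1 + 1·1 + 1·1 = 2 ≡ 0 (mod 2)
x^3: 1·1 + 1·1 = 2 ≡ 0 (mod 2)
x^4: 1·1 = 1 ≡ 1 (mod 2)
Result: x + x^4

f · g = x + x^4


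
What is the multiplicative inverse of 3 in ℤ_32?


Use the extended Euclidean algorithm to write 1 = 3·s + 32·t; then s mod 32 is the inverse.
Euclidean algorithm:
  3 = 0·32 + 3
  32 = 10·3 + 2
  3 = 1·2 + 1
  2 = 2·1 + 0
gcd(3,32) = 1
Back-substitution gives: 3·(11) + 32·(-1) = 1
So 3⁻¹ ≡ 11 ≡ 11 (mod 32)
Check: 3 × 11 = 33 ≡ 1 (mod 32) ✓

3⁻¹ ≡ 11 (mod 32)


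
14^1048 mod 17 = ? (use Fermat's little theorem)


Fermat's little theorem: if p is prime and gcd(a,p)=1, then a^(p-1) ≡ 1 (mod p)
p = 17 is prime, gcd(14,17) = 1
Reduce exponent: 1048 mod 16 = 8
So 14^1048 ≡ 14^8 (mod 17)
14^8 mod 17 = 16

14^1048 ≡ 16 (mod 17)


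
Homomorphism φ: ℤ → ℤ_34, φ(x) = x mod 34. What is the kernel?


Kernel = preimage of identity
ker(φ) = {x ∈ ℤ : x ≡ 0 (mod 34)} = 34ℤ = {0, ±34, ±68, ...}

ker(φ) = 34ℤ


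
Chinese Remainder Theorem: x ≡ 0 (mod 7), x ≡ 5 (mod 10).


m₁ = 7, m₂ = 10, gcd = 1, so CRT applies. M = m₁·m₂ = 70
Let M₁ = M/m₁ = 10, M₂ = M/m₂ = 7
Find y₁ ≡ M₁⁻¹ (mod m₁): 10⁻¹ ≡ 5 (mod 7)
Find y₂ ≡ M₂⁻¹ (mod m₂): 7⁻¹ ≡ 3 (mod 10)
x = a₁·M₁·y₁ + a₂·M₂·y₂ = 0·10·5 + 5·7·3 = 105
Reduce mod 70: x ≡ 35
Check: 35 mod 7 = 0 ✓, 35 mod 10 = 5 ✓

x ≡ 35 (mod 70)


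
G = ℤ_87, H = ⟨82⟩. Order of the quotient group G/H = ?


|⟨82⟩| = n / gcd(82, 87) = 87 / 1 = 87
H is normal (ℤ_87 is abelian).
|G/H| = |G| / |H| = 87 / 87 = 1

|G/H| = 1


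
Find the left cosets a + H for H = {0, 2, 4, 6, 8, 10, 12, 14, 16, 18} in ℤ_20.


H = {0, 2, 4, 6, 8, 10, 12, 14, 16, 18}, |H| = 10
Number of cosets = |G|/|H| = 20/10 = 2
0 + H = {0, 2, 4, 6, 8, 10, 12, 14, 16, 18}
1 + H = {1, 3, 5, 7, 9, 11, 13, 15, 17, 19}

Cosets: 0+H={0,2,4,6,8,10,12,14,16,18}; 1+H={1,3,5,7,9,11,13,15,17,19}


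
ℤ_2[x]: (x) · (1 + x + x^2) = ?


Expand and collect like terms; reduce coefficients mod 2:
x^0: 0·1 = 0 ≡ 0 (mod 2)
x^1: 0·1 + 1·1 = 1 ≡ 1 (mod 2)
x^2: 0·1 + 1·1 = 1 ≡ 1 (mod 2)
x^3: 1·1 = 1 ≡ 1 (mod 2)
Result: x + x^2 + x^3

f · g = x + x^2 + x^3


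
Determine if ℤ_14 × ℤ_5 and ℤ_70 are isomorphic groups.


Comparing ℤ_14 × ℤ_5 and ℤ_70:
gcd(14,5) = 1, so ℤ_14 × ℤ_5 ≅ ℤ_70 (CRT)

Yes, ℤ_14 × ℤ_5 ≅ ℤ_70


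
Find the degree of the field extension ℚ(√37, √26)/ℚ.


[ℚ(√37,√26):ℚ] = [ℚ(√37,√26):ℚ(√37)]·[ℚ(√37):ℚ] = 2·2 = 4

[ℚ(√37, √26)/ℚ] = 4


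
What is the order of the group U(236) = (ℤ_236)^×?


U(n) is the group of units mod n; |U(n)| = φ(n)
|U(236)| = φ(236) = 116

|U(236) = (ℤ_236)^×| = 116


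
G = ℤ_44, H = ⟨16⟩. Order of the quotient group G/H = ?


|⟨16⟩| = n / gcd(16, 44) = 44 / 4 = 11
H is normal (ℤ_44 is abelian).
|G/H| = |G| / |H| = 44 / 11 = 4

|G/H| = 4


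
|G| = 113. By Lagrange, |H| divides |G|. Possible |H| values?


Lagrange's theorem: |H| divides |G|
|G| = 113
Divisors of 113: 1, 113

Possible subgroup orders: {1, 113}


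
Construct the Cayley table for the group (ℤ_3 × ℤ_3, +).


Elements: {(0,0), (0,1), (0,2), (1,0), (1,1), (1,2), (2,0), (2,1), (2,2)}
Operation: componentwise addition mod (3, 3)
Entry (a, b) = ((a₁+b₁) mod 3, (a₂+b₂) mod 3)

Cayley table:
      | (0,0) | (0,1) | (0,2) | (1,0) | (1,1) | (1,2) | (2,0) | (2,1) | (2,2)
(0,0) | (0,0) | (0,1) | (0,2) | (1,0) | (1,1) | (1,2) | (2,0) | (2,1) | (2,2)
(0,1) | (0,1) | (0,2) | (0,0) | (1,1) | (1,2) | (1,0) | (2,1) | (2,2) | (2,0)
(0,2) | (0,2) | (0,0) | (0,1) | (1,2) | (1,0) | (1,1) | (2,2) | (2,0) | (2,1)
(1,0) | (1,0) | (1,1) | (1,2) | (2,0) | (2,1) | (2,2) | (0,0) | (0,1) | (0,2)
(1,1) | (1,1) | (1,2) | (1,0) | (2,1) | (2,2) | (2,0) | (0,1) | (0,2) | (0,0)
(1,2) | (1,2) | (1,0) | (1,1) | (2,2) | (2,0) | (2,1) | (0,2) | (0,0) | (0,1)
(2,0) | (2,0) | (2,1) | (2,2) | (0,0) | (0,1) | (0,2) | (1,0) | (1,1) | (1,2)
(2,1) | (2,1) | (2,2) | (2,0) | (0,1) | (0,2) | (0,0) | (1,1) | (1,2) | (1,0)
(2,2) | (2,2) | (2,0) | (2,1) | (0,2) | (0,0) | (0,1) | (1,2) | (1,0) | (1,1)


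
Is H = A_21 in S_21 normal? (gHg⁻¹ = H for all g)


H = A_21 in S_21
A_21 has index 2 in S_21, and every subgroup of index 2 is normal

Yes, normal subgroup


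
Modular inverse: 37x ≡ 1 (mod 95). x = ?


Use the extended Euclidean algorithm to write 1 = 37·s + 95·t; then s mod 95 is the inverse.
Euclidean algorithm:
  37 = 0·95 + 37
  95 = 2·37 + 21
  37 = 1·21 + 16
  21 = 1·16 + 5
  16 = 3·5 + 1
  5 = 5·1 + 0
gcd(37,95) = 1
Back-substitution gives: 37·(18) + 95·(-7) = 1
So 37⁻¹ ≡ 18 ≡ 18 (mod 95)
Check: 37 × 18 = 666 ≡ 1 (mod 95) ✓

37⁻¹ ≡ 18 (mod 95)


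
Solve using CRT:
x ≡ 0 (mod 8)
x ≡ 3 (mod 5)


m₁ = 8, m₂ = 5, gcd = 1, so CRT applies. M = m₁·m₂ = 40
Let M₁ = M/m₁ = 5, M₂ = M/m₂ = 8
Find y₁ ≡ M₁⁻¹ (mod m₁): 5⁻¹ ≡ 5 (mod 8)
Find y₂ ≡ M₂⁻¹ (mod m₂): 8⁻¹ ≡ 2 (mod 5)
x = a₁·M₁·y₁ + a₂·M₂·y₂ = 0·5·5 + 3·8·2 = 48
Reduce mod 40: x ≡ 8
Check: 8 mod 8 = 0 ✓, 8 mod 5 = 3 ✓

x ≡ 8 (mod 40)


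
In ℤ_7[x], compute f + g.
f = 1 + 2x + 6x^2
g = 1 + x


Add coefficients mod 7:
x^0: 1 + 1 = 2 (mod 7)
x^1: 2 + 1 = 3 (mod 7)
x^2: 6 + 0 = 6 (mod 7)
Result: 2 + 3x + 6x^2

f + g = 2 + 3x + 6x^2


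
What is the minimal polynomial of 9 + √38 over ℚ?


Let α = 9 + √38. Then α - 9 = √38, so (α - 9)² = 38, giving α² - 18α + 43 = 0. Degree 2 and α ∉ ℚ, so this is the minimal polynomial.

Minimal polynomial: x² - 18x + 43


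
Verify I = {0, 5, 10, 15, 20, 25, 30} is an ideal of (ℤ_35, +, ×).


Check ideal conditions for I = {0, 5, 10, 15, 20, 25, 30} in ℤ_35:
(1) I is an additive subgroup? Yes
(2) For r ∈ ℤ_35 and a ∈ I: r·a ∈ I? Yes

Yes, I is an ideal of ℤ_35


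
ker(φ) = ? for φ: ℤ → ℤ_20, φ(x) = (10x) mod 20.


Kernel = preimage of identity
ker(φ) = {x ∈ ℤ : 10x ≡ 0 (mod 20)}. gcd(10,20) = 10, so 10x ≡ 0 (mod 20) ⟺ x ≡ 0 (mod 20/10 = 2). Hence ker(φ) = 2ℤ

ker(φ) = 2ℤ


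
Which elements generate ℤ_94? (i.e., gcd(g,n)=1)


g generates ℤ_n iff gcd(g,n) = 1
Prime factors of 94: 2, 47
Generators are g ∈ {1,...,93} not divisible by any of these primes.
Generators: {1, 3, 5, 7, 9, 11, 13, 15, 17, 19, 21, 23, 25, 27, 29, 31, 33, 35, 37, 39, 41, 43, 45, 49, 51, 53, 55, 57, 59, 61, 63, 65, 67, 69, 71, 73, 75, 77, 79, 81, 83, 85, 87, 89, 91, 93}
Number of generators = φ(94) = 46

Generators of ℤ_94 = {1, 3, 5, 7, 9, 11, 13, 15, 17, 19, 21, 23, 25, 27, 29, 31, 33, 35, 37, 39, 41, 43, 45, 49, 51, 53, 55, 57, 59, 61, 63, 65, 67, 69, 71, 73, 75, 77, 79, 81, 83, 85, 87, 89, 91, 93}


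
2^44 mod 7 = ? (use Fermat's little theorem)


Fermat's little theorem: if p is prime and gcd(a,p)=1, then a^(p-1) ≡ 1 (mod p)
p = 7 is prime, gcd(2,7) = 1
Reduce exponent: 44 mod 6 = 2
So 2^44 ≡ 2^2 (mod 7)
2^2 mod 7 = 4

2^44 ≡ 4 (mod 7)


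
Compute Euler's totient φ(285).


Factor n: 285 = 3 × 5 × 19
φ(n) = n · ∏(1 - 1/p) over distinct primes p | n
φ(285) = 285 · (1 - 1/3) · (1 - 1/5) · (1 - 1/19) = 144

φ(285) = 144


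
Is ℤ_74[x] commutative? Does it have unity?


ℤ_74 has zero divisors (2·37 ≡ 0), and these lift to constant zero divisors in ℤ_74[x]; so not an integral domain
Commutative: Yes
Integral domain: No
Has unity: Yes

ℤ_74[x]: Commutative=Yes, Unity=Yes


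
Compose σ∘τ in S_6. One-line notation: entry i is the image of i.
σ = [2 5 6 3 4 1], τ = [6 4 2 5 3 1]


σ∘τ: apply τ first, then σ
1 →τ 6 →σ 1
2 →τ 4 →σ 3
3 →τ 2 →σ 5
4 →τ 5 →σ 4
5 →τ 3 →σ 6
6 →τ 1 →σ 2

σ∘τ = [1 3 5 4 6 2]


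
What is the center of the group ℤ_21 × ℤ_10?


Z(G) = {g ∈ G | gx = xg for all x ∈ G}
Direct product of abelian groups is abelian, so Z(G) = G

Z(ℤ_21 × ℤ_10) = ℤ_21 × ℤ_10


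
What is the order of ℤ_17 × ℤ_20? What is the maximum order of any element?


|ℤ_17 × ℤ_20| = 17 × 20 = 340
Max element order = lcm(17,20) = 340
Cyclic? Yes (gcd=1)

|ℤ_17×ℤ_20| = 340, max element order = 340


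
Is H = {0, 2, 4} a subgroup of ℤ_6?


Subgroup test for H = {0, 2, 4} in (ℤ_6, +):
(1) 0 ∈ H? Yes
(2) Closure: for all a,b ∈ H, (a+b) mod 6 ∈ H? Yes
(3) Inverses: for all a ∈ H, -a mod 6 ∈ H? Yes

Yes, H is a subgroup of ℤ_6


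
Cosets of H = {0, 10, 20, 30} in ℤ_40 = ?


H = {0, 10, 20, 30}, |H| = 4
Number of cosets = |G|/|H| = 40/4 = 10
0 + H = {0, 10, 20, 30}
1 + H = {1, 11, 21, 31}
2 + H = {2, 12, 22, 32}
3 + H = {3, 13, 23, 33}
4 + H = {4, 14, 24, 34}
5 + H = {5, 15, 25, 35}
6 + H = {6, 16, 26, 36}
7 + H = {7, 17, 27, 37}
8 + H = {8, 18, 28, 38}
9 + H = {9, 19, 29, 39}

Cosets: 0+H={0,10,20,30}; 1+H={1,11,21,31}; 2+H={2,12,22,32}; 3+H={3,13,23,33}; 4+H={4,14,24,34}; 5+H={5,15,25,35}; 6+H={6,16,26,36}; 7+H={7,17,27,37}; 8+H={8,18,28,38}; 9+H={9,19,29,39}


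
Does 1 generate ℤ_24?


g generates ℤ_n iff gcd(g, n) = 1
gcd(1, 24) = 1
Since gcd = 1, 1 is a generator.

Yes, 1 generates ℤ_24


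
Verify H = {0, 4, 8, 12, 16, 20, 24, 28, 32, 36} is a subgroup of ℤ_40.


Subgroup test for H = {0, 4, 8, 12, 16, 20, 24, 28, 32, 36} in (ℤ_40, +):
(1) 0 ∈ H? Yes
(2) Closure: for all a,b ∈ H, (a+b) mod 40 ∈ H? Yes
(3) Inverses: for all a ∈ H, -a mod 40 ∈ H? Yes

Yes, H is a subgroup of ℤ_40


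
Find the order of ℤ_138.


ℤ_n has n elements.

|ℤ_138| = 138


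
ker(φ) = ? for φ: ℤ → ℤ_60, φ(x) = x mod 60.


Kernel = preimage of identity
ker(φ) = {x ∈ ℤ : x ≡ 0 (mod 60)} = 60ℤ = {0, ±60, ±120, ...}

ker(φ) = 60ℤ


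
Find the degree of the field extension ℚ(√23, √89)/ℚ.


[ℚ(√23,√89):ℚ] = [ℚ(√23,√89):ℚ(√23)]·[ℚ(√23):ℚ] = 2·2 = 4

[ℚ(√23, √89)/ℚ] = 4


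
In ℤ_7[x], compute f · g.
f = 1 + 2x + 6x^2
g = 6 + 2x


Expand and collect like terms; reduce coefficients mod 7:
x^0: 1·6 = 6 ≡ 6 (mod 7)
x^1: 1·2 + 2·6 = 14 ≡ 0 (mod 7)
x^2: 2·2 + 6·6 = 40 ≡ 5 (mod 7)
x^3: 6·2 = 12 ≡ 5 (mod 7)
Result: 6 + 5x^2 + 5x^3

f · g = 6 + 5x^2 + 5x^3


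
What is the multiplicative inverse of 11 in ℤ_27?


Use the extended Euclidean algorithm to write 1 = 11·s + 27·t; then s mod 27 is the inverse.
Euclidean algorithm:
  11 = 0·27 + 11
  27 = 2·11 + 5
  11 = 2·5 + 1
  5 = 5·1 + 0
gcd(11,27) = 1
Back-substitution gives: 11·(5) + 27·(-2) = 1
So 11⁻¹ ≡ 5 ≡ 5 (mod 27)
Check: 11 × 5 = 55 ≡ 1 (mod 27) ✓

11⁻¹ ≡ 5 (mod 27)


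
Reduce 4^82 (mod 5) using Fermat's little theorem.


Fermat's little theorem: if p is prime and gcd(a,p)=1, then a^(p-1) ≡ 1 (mod p)
p = 5 is prime, gcd(4,5) = 1
Reduce exponent: 82 mod 4 = 2
So 4^82 ≡ 4^2 (mod 5)
4^2 mod 5 = 1

4^82 ≡ 1 (mod 5)


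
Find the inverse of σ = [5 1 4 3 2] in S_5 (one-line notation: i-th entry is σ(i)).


To find σ⁻¹, swap domain and range:
σ(1) = 5 → σ⁻¹(5) = 1
σ(2) = 1 → σ⁻¹(1) = 2
σ(3) = 4 → σ⁻¹(4) = 3
σ(4) = 3 → σ⁻¹(3) = 4
σ(5) = 2 → σ⁻¹(2) = 5

σ⁻¹ = [2 5 4 3 1]


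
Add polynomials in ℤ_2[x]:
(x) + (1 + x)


Add coefficients mod 2:
x^0: 0 + 1 = 1 (mod 2)
x^1: 1 + 1 = 0 (mod 2)
Result: 1

f + g = 1


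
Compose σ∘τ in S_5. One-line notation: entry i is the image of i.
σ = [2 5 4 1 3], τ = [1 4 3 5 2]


σ∘τ: apply τ first, then σ
1 →τ 1 →σ 2
2 →τ 4 →σ 1
3 →τ 3 →σ 4
4 →τ 5 →σ 3
5 →τ 2 →σ 5

σ∘τ = [2 1 4 3 5]


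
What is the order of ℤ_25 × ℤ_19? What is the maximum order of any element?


|ℤ_25 × ℤ_19| = 25 × 19 = 475
Max element order = lcm(25,19) = 475
Cyclic? Yes (gcd=1)

|ℤ_25×ℤ_19| = 475, max element order = 475


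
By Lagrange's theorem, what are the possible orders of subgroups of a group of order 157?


Lagrange's theorem: |H| divides |G|
|G| = 157
Divisors of 157: 1, 157

Possible subgroup orders: {1, 157}


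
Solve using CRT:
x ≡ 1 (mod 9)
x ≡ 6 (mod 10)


m₁ = 9, m₂ = 10, gcd = 1, so CRT applies. M = m₁·m₂ = 90
Let M₁ = M/m₁ = 10, M₂ = M/m₂ = 9
Find y₁ ≡ M₁⁻¹ (mod m₁): 10⁻¹ ≡ 1 (mod 9)
Find y₂ ≡ M₂⁻¹ (mod m₂): 9⁻¹ ≡ 9 (mod 10)
x = a₁·M₁·y₁ + a₂·M₂·y₂ = 1·10·1 + 6·9·9 = 496
Reduce mod 90: x ≡ 46
Check: 46 mod 9 = 1 ✓, 46 mod 10 = 6 ✓

x ≡ 46 (mod 90)


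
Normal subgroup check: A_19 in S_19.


H = A_19 in S_19
A_19 has index 2 in S_19, and every subgroup of index 2 is normal

Yes, normal subgroup


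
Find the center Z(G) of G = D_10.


Z(G) = {g ∈ G | gx = xg for all x ∈ G}
For even n, Z(D_n) = {e, r^(n/2)}: the 180° rotation r^5 commutes with every reflection and rotation

Z(D_10) = {e, r^5}


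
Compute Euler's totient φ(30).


φ(n) = count of k ∈ {1,...,n} with gcd(k,n)=1
Coprimes to 30: {1, 7, 11, 13, 17, 19, 23, 29}
Count: 8

φ(30) = 8


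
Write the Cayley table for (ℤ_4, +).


Elements: {0, 1, 2, 3}
Operation: addition mod 4
Entry (a, b) = (a + b) mod 4

Cayley table:
  | 0 | 1 | 2 | 3
0 | 0 | 1 | 2 | 3
1 | 1 | 2 | 3 | 0
2 | 2 | 3 | 0 | 1
3 | 3 | 0 | 1 | 2


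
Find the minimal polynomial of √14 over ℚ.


√14 satisfies x² - 14 = 0, irreducible over ℚ since 14 is squarefree

Minimal polynomial: x² - 14


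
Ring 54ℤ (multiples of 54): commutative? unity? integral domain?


54ℤ is a commutative ring under +,× but has no multiplicative identity (1 ∉ 54ℤ); it has no zero divisors, but without unity it is not an integral domain
Commutative: Yes
Integral domain: No
Has unity: No

54ℤ (multiples of 54): Commutative=Yes, Unity=No


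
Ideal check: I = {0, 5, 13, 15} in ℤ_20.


Check ideal conditions for I = {0, 5, 13, 15} in ℤ_20:
(1) I is an additive subgroup? No
(2) For r ∈ ℤ_20 and a ∈ I: r·a ∈ I? No  [counterexample: r=2, a=5, r·a mod 20 = 10 ∉ I]

No, I is not an ideal of ℤ_20


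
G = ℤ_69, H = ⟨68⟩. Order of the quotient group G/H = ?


|⟨68⟩| = n / gcd(68, 69) = 69 / 1 = 69
H is normal (ℤ_69 is abelian).
|G/H| = |G| / |H| = 69 / 69 = 1

|G/H| = 1


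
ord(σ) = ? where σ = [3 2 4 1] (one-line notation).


Cycle decomposition: (1 3 4)
Cycle lengths: 3
Order = lcm(3) = 3

ord(σ) = 3


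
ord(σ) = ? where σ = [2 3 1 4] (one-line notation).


Cycle decomposition: (1 2 3)
Cycle lengths: 3
Order = lcm(3) = 3

ord(σ) = 3


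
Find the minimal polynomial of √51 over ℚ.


√51 satisfies x² - 51 = 0, irreducible over ℚ since 51 is squarefree

Minimal polynomial: x² - 51


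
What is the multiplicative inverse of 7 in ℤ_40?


Use the extended Euclidean algorithm to write 1 = 7·s + 40·t; then s mod 40 is the inverse.
Euclidean algorithm:
  7 = 0·40 + 7
  40 = 5·7 + 5
  7 = 1·5 + 2
  5 = 2·2 + 1
  2 = 2·1 + 0
gcd(7,40) = 1
Back-substitution gives: 7·(-17) + 40·(3) = 1
So 7⁻¹ ≡ -17 ≡ 23 (mod 40)
Check: 7 × 23 = 161 ≡ 1 (mod 40) ✓

7⁻¹ ≡ 23 (mod 40)


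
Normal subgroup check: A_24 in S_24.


H = A_24 in S_24
A_24 has index 2 in S_24, and every subgroup of index 2 is normal

Yes, normal subgroup


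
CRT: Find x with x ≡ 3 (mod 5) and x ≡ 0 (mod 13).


m₁ = 5, m₂ = 13, gcd = 1, so CRT applies. M = m₁·m₂ = 65
Let M₁ = M/m₁ = 13, M₂ = M/m₂ = 5
Find y₁ ≡ M₁⁻¹ (mod m₁): 13⁻¹ ≡ 2 (mod 5)
Find y₂ ≡ M₂⁻¹ (mod m₂): 5⁻¹ ≡ 8 (mod 13)
x = a₁·M₁·y₁ + a₂·M₂·y₂ = 3·13·2 + 0·5·8 = 78
Reduce mod 65: x ≡ 13
Check: 13 mod 5 = 3 ✓, 13 mod 13 = 0 ✓

x ≡ 13 (mod 65)


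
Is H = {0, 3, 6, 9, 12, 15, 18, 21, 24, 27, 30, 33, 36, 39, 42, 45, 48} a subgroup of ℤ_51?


Subgroup test for H = {0, 3, 6, 9, 12, 15, 18, 21, 24, 27, 30, 33, 36, 39, 42, 45, 48} in (ℤ_51, +):
(1) 0 ∈ H? Yes
(2) Closure: for all a,b ∈ H, (a+b) mod 51 ∈ H? Yes
(3) Inverses: for all a ∈ H, -a mod 51 ∈ H? Yes

Yes, H is a subgroup of ℤ_51


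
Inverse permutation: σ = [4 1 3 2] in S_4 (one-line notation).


To find σ⁻¹, swap domain and range:
σ(1) = 4 → σ⁻¹(4) = 1
σ(2) = 1 → σ⁻¹(1) = 2
σ(3) = 3 → σ⁻¹(3) = 3
σ(4) = 2 → σ⁻¹(2) = 4

σ⁻¹ = [2 4 3 1]


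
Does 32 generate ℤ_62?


g generates ℤ_n iff gcd(g, n) = 1
gcd(32, 62) = 2
Since gcd = 2 ≠ 1, ⟨32⟩ has order 31 < 62, so 32 is not a generator.

No, 32 does not generate ℤ_62


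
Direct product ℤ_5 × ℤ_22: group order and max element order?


|ℤ_5 × ℤ_22| = 5 × 22 = 110
Max element order = lcm(5,22) = 110
Cyclic? Yes (gcd=1)

|ℤ_5×ℤ_22| = 110, max element order = 110


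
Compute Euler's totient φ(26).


φ(n) = count of k ∈ {1,...,n} with gcd(k,n)=1
Coprimes to 26: {1, 3, 5, 7, 9, 11, 15, 17, 19, 21, 23, 25}
Count: 12

φ(26) = 12


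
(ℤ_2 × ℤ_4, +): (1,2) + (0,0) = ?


Operation: componentwise addition mod (2, 4)
(1,2) + (0,0) = ((a₁+b₁) mod 2, (a₂+b₂) mod 4) with a = (1,2), b = (0,0)

(1,2) + (0,0) = (1,2)


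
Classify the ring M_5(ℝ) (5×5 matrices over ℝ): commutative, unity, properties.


Matrix multiplication is non-commutative for n ≥ 2; the identity matrix I is the unity; singular matrices give zero divisors, so not an integral domain
Commutative: No
Integral domain: No
Has unity: Yes

M_5(ℝ) (5×5 matrices over ℝ): Commutative=No, Unity=Yes


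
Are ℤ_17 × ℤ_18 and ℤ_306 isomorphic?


Comparing ℤ_17 × ℤ_18 and ℤ_306:
gcd(17,18) = 1, so ℤ_17 × ℤ_18 ≅ ℤ_306 (CRT)

Yes, ℤ_17 × ℤ_18 ≅ ℤ_306


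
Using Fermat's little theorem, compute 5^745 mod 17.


Fermat's little theorem: if p is prime and gcd(a,p)=1, then a^(p-1) ≡ 1 (mod p)
p = 17 is prime, gcd(5,17) = 1
Reduce exponent: 745 mod 16 = 9
So 5^745 ≡ 5^9 (mod 17)
5^9 mod 17 = 12

5^745 ≡ 12 (mod 17)


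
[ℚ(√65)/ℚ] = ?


√65 has minimal polynomial x² - 65 (irreducible over ℚ since 65 is squarefree)

[ℚ(√65)/ℚ] = 2


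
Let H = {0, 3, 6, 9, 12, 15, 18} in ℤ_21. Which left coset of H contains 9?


9 + H = {9 + h (mod 21) : h ∈ H}
9+0=9, 9+3=12, 9+6=15, 9+9=18, 9+12=0, 9+15=3, 9+18=6
9 + H = {0, 3, 6, 9, 12, 15, 18} = 0 + H

9 + H = {0, 3, 6, 9, 12, 15, 18}


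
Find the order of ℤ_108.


ℤ_n has n elements.

|ℤ_108| = 108


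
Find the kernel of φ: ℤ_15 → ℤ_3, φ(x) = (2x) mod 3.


Kernel = preimage of identity
ker(φ) = {x ∈ ℤ_15 : 2x ≡ 0 (mod 3)}. Since 3 | 15, φ is well-defined. The kernel is the cyclic subgroup ⟨3⟩ of ℤ_15 (order 5), i.e. {0, 3, 6, 9, 12}

ker(φ) = {0, 3, 6, 9, 12}


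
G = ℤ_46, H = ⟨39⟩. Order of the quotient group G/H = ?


|⟨39⟩| = n / gcd(39, 46) = 46 / 1 = 46
H is normal (ℤ_46 is abelian).
|G/H| = |G| / |H| = 46 / 46 = 1

|G/H| = 1


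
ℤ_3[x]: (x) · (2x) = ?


Expand and collect like terms; reduce coefficients mod 3:
x^0: 0·0 = 0 ≡ 0 (mod 3)
x^1: 0·2 + 1·0 = 0 ≡ 0 (mod 3)
x^2: 1·2 = 2 ≡ 2 (mod 3)
Result: 2x^2

f · g = 2x^2


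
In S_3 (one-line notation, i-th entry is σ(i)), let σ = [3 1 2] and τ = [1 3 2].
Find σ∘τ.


σ∘τ: apply τ first, then σ
1 →τ 1 →σ 3
2 →τ 3 →σ 2
3 →τ 2 →σ 1

σ∘τ = [3 2 1]


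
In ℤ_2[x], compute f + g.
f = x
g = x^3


Add coefficients mod 2:
x^0: 0 + 0 = 0 (mod 2)
x^1: 1 + 0 = 1 (mod 2)
x^2: 0 + 0 = 0 (mod 2)
x^3: 0 + 1 = 1 (mod 2)
Result: x + x^3

f + g = x + x^3


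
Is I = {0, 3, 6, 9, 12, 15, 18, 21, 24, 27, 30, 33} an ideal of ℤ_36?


Check ideal conditions for I = {0, 3, 6, 9, 12, 15, 18, 21, 24, 27, 30, 33} in ℤ_36:
(1) I is an additive subgroup? Yes
(2) For r ∈ ℤ_36 and a ∈ I: r·a ∈ I? Yes

Yes, I is an ideal of ℤ_36


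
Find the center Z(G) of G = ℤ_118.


Z(G) = {g ∈ G | gx = xg for all x ∈ G}
ℤ_118 is abelian, so Z(G) = G

Z(ℤ_118) = ℤ_118


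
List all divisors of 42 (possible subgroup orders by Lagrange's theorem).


Lagrange's theorem: |H| divides |G|
|G| = 42
Divisors of 42: 1, 2, 3, 6, 7, 14, 21, 42

Possible subgroup orders: {1, 2, 3, 6, 7, 14, 21, 42}


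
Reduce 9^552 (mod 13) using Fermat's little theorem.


Fermat's little theorem: if p is prime and gcd(a,p)=1, then a^(p-1) ≡ 1 (mod p)
p = 13 is prime, gcd(9,13) = 1
Reduce exponent: 552 mod 12 = 0
So 9^552 ≡ 9^0 (mod 13)
9^0 = 1

9^552 ≡ 1 (mod 13)


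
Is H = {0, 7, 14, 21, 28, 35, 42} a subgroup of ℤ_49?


Subgroup test for H = {0, 7, 14, 21, 28, 35, 42} in (ℤ_49, +):
(1) 0 ∈ H? Yes
(2) Closure: for all a,b ∈ H, (a+b) mod 49 ∈ H? Yes
(3) Inverses: for all a ∈ H, -a mod 49 ∈ H? Yes

Yes, H is a subgroup of ℤ_49


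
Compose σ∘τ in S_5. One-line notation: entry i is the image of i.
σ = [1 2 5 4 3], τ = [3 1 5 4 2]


σ∘τ: apply τ first, then σ
1 →τ 3 →σ 5
2 →τ 1 →σ 1
3 →τ 5 →σ 3
4 →τ 4 →σ 4
5 →τ 2 →σ 2

σ∘τ = [5 1 3 4 2]


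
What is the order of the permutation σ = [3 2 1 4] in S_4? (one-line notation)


Cycle decomposition: (1 3)
Cycle lengths: 2
Order = lcm(2) = 2

ord(σ) = 2


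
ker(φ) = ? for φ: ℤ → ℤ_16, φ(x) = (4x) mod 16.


Kernel = preimage of identity
ker(φ) = {x ∈ ℤ : 4x ≡ 0 (mod 16)}. gcd(4,16) = 4, so 4x ≡ 0 (mod 16) ⟺ x ≡ 0 (mod 16/4 = 4). Hence ker(φ) = 4ℤ

ker(φ) = 4ℤ


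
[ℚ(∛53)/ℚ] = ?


∛53 has minimal polynomial x³ - 53 (irreducible over ℚ since 53 is not a perfect cube)

[ℚ(∛53)/ℚ] = 3


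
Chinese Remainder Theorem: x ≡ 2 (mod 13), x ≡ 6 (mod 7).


m₁ = 13, m₂ = 7, gcd = 1, so CRT applies. M = m₁·m₂ = 91
Let M₁ = M/m₁ = 7, M₂ = M/m₂ = 13
Find y₁ ≡ M₁⁻¹ (mod m₁): 7⁻¹ ≡ 2 (mod 13)
Find y₂ ≡ M₂⁻¹ (mod m₂): 13⁻¹ ≡ 6 (mod 7)
x = a₁·M₁·y₁ + a₂·M₂·y₂ = 2·7·2 + 6·13·6 = 496
Reduce mod 91: x ≡ 41
Check: 41 mod 13 = 2 ✓, 41 mod 7 = 6 ✓

x ≡ 41 (mod 91)


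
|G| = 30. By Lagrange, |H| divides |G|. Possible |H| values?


Lagrange's theorem: |H| divides |G|
|G| = 30
Divisors of 30: 1, 2, 3, 5, 6, 10, 15, 30

Possible subgroup orders: {1, 2, 3, 5, 6, 10, 15, 30}


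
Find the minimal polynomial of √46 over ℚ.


√46 satisfies x² - 46 = 0, irreducible over ℚ since 46 is squarefree

Minimal polynomial: x² - 46


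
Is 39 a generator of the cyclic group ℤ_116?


g generates ℤ_n iff gcd(g, n) = 1
gcd(39, 116) = 1
Since gcd = 1, 39 is a generator.

Yes, 39 generates ℤ_116


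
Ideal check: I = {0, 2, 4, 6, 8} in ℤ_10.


Check ideal conditions for I = {0, 2, 4, 6, 8} in ℤ_10:
(1) I is an additive subgroup? Yes
(2) For r ∈ ℤ_10 and a ∈ I: r·a ∈ I? Yes

Yes, I is an ideal of ℤ_10


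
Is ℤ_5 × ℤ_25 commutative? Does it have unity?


Direct product ring; commutative with unity (1,1); but (1,0)·(0,1) = (0,0) gives zero divisors, so not an integral domain
Commutative: Yes
Integral domain: No
Has unity: Yes

ℤ_5 × ℤ_25: Commutative=Yes, Unity=Yes


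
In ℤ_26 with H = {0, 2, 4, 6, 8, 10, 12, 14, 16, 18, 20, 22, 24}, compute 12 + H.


12 + H = {12 + h (mod 26) : h ∈ H}
12+0=12, 12+2=14, 12+4=16, 12+6=18, 12+8=20, 12+10=22, 12+12=24, 12+14=0, 12+16=2, 12+18=4, 12+20=6, 12+22=8, 12+24=10
12 + H = {0, 2, 4, 6, 8, 10, 12, 14, 16, 18, 20, 22, 24} = 0 + H

12 + H = {0, 2, 4, 6, 8, 10, 12, 14, 16, 18, 20, 22, 24}


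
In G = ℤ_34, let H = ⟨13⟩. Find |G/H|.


|⟨13⟩| = n / gcd(13, 34) = 34 / 1 = 34
H is normal (ℤ_34 is abelian).
|G/H| = |G| / |H| = 34 / 34 = 1

|G/H| = 1


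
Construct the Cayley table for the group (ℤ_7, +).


Elements: {0, 1, 2, 3, 4, 5, 6}
Operation: addition mod 7
Entry (a, b) = (a + b) mod 7

Cayley table:
  | 0 | 1 | 2 | 3 | 4 | 5 | 6
0 | 0 | 1 | 2 | 3 | 4 | 5 | 6
1 | 1 | 2 | 3 | 4 | 5 | 6 | 0
2 | 2 | 3 | 4 | 5 | 6 | 0 | 1
3 | 3 | 4 | 5 | 6 | 0 | 1 | 2
4 | 4 | 5 | 6 | 0 | 1 | 2 | 3
5 | 5 | 6 | 0 | 1 | 2 | 3 | 4
6 | 6 | 0 | 1 | 2 | 3 | 4 | 5


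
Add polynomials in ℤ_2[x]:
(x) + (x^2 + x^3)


Add coefficients mod 2:
x^0: 0 + 0 = 0 (mod 2)
x^1: 1 + 0 = 1 (mod 2)
x^2: 0 + 1 = 1 (mod 2)
x^3: 0 + 1 = 1 (mod 2)
Result: x + x^2 + x^3

f + g = x + x^2 + x^3


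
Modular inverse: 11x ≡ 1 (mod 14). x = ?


Use the extended Euclidean algorithm to write 1 = 11·s + 14·t; then s mod 14 is the inverse.
Euclidean algorithm:
  11 = 0·14 + 11
  14 = 1·11 + 3
  11 = 3·3 + 2
  3 = 1·2 + 1
  2 = 2·1 + 0
gcd(11,14) = 1
Back-substitution gives: 11·(-5) + 14·(4) = 1
So 11⁻¹ ≡ -5 ≡ 9 (mod 14)
Check: 11 × 9 = 99 ≡ 1 (mod 14) ✓

11⁻¹ ≡ 9 (mod 14)


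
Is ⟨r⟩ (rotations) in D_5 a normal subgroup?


H = ⟨r⟩ (rotations) in D_5
The rotation subgroup ⟨r⟩ has index 2 in D_5, so it is normal

Yes, normal subgroup


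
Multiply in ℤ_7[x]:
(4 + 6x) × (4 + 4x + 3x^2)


Expand and collect like terms; reduce coefficients mod 7:
x^0: 4·4 = 16 ≡ 2 (mod 7)
x^1: 4·4 + 6·4 = 40 ≡ 5 (mod 7)
x^2: 4·3 + 6·4 = 36 ≡ 1 (mod 7)
x^3: 6·3 = 18 ≡ 4 (mod 7)
Result: 2 + 5x + x^2 + 4x^3

f · g = 2 + 5x + x^2 + 4x^3


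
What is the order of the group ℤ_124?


ℤ_n has n elements.

|ℤ_124| = 124


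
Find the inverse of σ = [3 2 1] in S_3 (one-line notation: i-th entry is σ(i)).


To find σ⁻¹, swap domain and range:
σ(1) = 3 → σ⁻¹(3) = 1
σ(2) = 2 → σ⁻¹(2) = 2
σ(3) = 1 → σ⁻¹(1) = 3

σ⁻¹ = [3 2 1]


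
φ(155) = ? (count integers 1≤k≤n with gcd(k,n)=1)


Factor n: 155 = 5 × 31
φ(n) = n · ∏(1 - 1/p) over distinct primes p | n
φ(155) = 155 · (1 - 1/5) · (1 - 1/31) = 120

φ(155) = 120


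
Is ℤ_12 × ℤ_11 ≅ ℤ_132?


Comparing ℤ_12 × ℤ_11 and ℤ_132:
gcd(12,11) = 1, so ℤ_12 × ℤ_11 ≅ ℤ_132 (CRT)

Yes, ℤ_12 × ℤ_11 ≅ ℤ_132


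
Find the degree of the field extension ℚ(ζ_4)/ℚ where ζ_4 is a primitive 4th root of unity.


[ℚ(ζ_n):ℚ] = deg Φ_n(x) = φ(n). Here φ(4) = 2

[ℚ(ζ_4)/ℚ where ζ_4 is a primitive 4th root of unity] = 2


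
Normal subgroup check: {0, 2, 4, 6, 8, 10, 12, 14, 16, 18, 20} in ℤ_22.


H = {0, 2, 4, 6, 8, 10, 12, 14, 16, 18, 20} in ℤ_22
ℤ_22 is abelian; every subgroup of an abelian group is normal

Yes, normal subgroup


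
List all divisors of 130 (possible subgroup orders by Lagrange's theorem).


Lagrange's theorem: |H| divides |G|
|G| = 130
Divisors of 130: 1, 2, 5, 10, 13, 26, 65, 130

Possible subgroup orders: {1, 2, 5, 10, 13, 26, 65, 130}


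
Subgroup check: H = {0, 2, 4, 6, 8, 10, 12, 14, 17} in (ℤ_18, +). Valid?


Subgroup test for H = {0, 2, 4, 6, 8, 10, 12, 14, 17} in (ℤ_18, +):
(1) 0 ∈ H? Yes
(2) Closure: for all a,b ∈ H, (a+b) mod 18 ∈ H? No  [counterexample: 2 + 14 = 16 ∉ H]
(3) Inverses: for all a ∈ H, -a mod 18 ∈ H? No

No, H is not a subgroup of ℤ_18


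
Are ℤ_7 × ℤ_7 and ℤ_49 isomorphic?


Comparing ℤ_7 × ℤ_7 and ℤ_49:
gcd(7,7) = 7 ≠ 1. Max element order in ℤ_7×ℤ_7 is lcm(7,7) = 7 < 49, so it has no element of order 49

No, ℤ_7 × ℤ_7 ≇ ℤ_49


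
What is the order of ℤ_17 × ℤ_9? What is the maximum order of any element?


|ℤ_17 × ℤ_9| = 17 × 9 = 153
Max element order = lcm(17,9) = 153
Cyclic? Yes (gcd=1)

|ℤ_17×ℤ_9| = 153, max element order = 153


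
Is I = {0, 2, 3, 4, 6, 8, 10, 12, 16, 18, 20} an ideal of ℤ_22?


Check ideal conditions for I = {0, 2, 3, 4, 6, 8, 10, 12, 16, 18, 20} in ℤ_22:
(1) I is an additive subgroup? No
(2) For r ∈ ℤ_22 and a ∈ I: r·a ∈ I? No  [counterexample: r=2, a=18, r·a mod 22 = 14 ∉ I]

No, I is not an ideal of ℤ_22


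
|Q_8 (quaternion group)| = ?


Q_8 = {±1, ±i, ±j, ±k}
|Q_8| = 8

|Q_8 (quaternion group)| = 8


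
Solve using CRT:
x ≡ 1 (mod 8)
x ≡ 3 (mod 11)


m₁ = 8, m₂ = 11, gcd = 1, so CRT applies. M = m₁·m₂ = 88
Let M₁ = M/m₁ = 11, M₂ = M/m₂ = 8
Find y₁ ≡ M₁⁻¹ (mod m₁): 11⁻¹ ≡ 3 (mod 8)
Find y₂ ≡ M₂⁻¹ (mod m₂): 8⁻¹ ≡ 7 (mod 11)
x = a₁·M₁·y₁ + a₂·M₂·y₂ = 1·11·3 + 3·8·7 = 201
Reduce mod 88: x ≡ 25
Check: 25 mod 8 = 1 ✓, 25 mod 11 = 3 ✓

x ≡ 25 (mod 88)


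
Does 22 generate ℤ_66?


g generates ℤ_n iff gcd(g, n) = 1
gcd(22, 66) = 22
Since gcd = 22 ≠ 1, ⟨22⟩ has order 3 < 66, so 22 is not a generator.

No, 22 does not generate ℤ_66


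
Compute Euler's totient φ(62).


Factor n: 62 = 2 × 31
φ(n) = n · ∏(1 - 1/p) over distinct primes p | n
φ(62) = 62 · (1 - 1/2) · (1 - 1/31) = 30

φ(62) = 30


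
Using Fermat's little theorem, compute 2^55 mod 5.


Fermat's little theorem: if p is prime and gcd(a,p)=1, then a^(p-1) ≡ 1 (mod p)
p = 5 is prime, gcd(2,5) = 1
Reduce exponent: 55 mod 4 = 3
So 2^55 ≡ 2^3 (mod 5)
2^3 mod 5 = 3

2^55 ≡ 3 (mod 5)


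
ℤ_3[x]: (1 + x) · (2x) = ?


Expand and collect like terms; reduce coefficients mod 3:
x^0: 1·0 = 0 ≡ 0 (mod 3)
x^1: 1·2 + 1·0 = 2 ≡ 2 (mod 3)
x^2: 1·2 = 2 ≡ 2 (mod 3)
Result: 2x + 2x^2

f · g = 2x + 2x^2


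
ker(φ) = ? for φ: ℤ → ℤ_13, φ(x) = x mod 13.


Kernel = preimage of identity
ker(φ) = {x ∈ ℤ : x ≡ 0 (mod 13)} = 13ℤ = {0, ±13, ±26, ...}

ker(φ) = 13ℤ


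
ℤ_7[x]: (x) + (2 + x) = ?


Add coefficients mod 7:
x^0: 0 + 2 = 2 (mod 7)
x^1: 1 + 1 = 2 (mod 7)
Result: 2 + 2x

f + g = 2 + 2x


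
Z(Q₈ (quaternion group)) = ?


Z(G) = {g ∈ G | gx = xg for all x ∈ G}
In Q₈ = {±1, ±i, ±j, ±k}, only ±1 commute with every element

Z(Q₈ (quaternion group)) = {1, -1}


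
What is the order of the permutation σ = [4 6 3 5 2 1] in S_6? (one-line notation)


Cycle decomposition: (1 4 5 2 6)
Cycle lengths: 5
Order = lcm(5) = 5

ord(σ) = 5


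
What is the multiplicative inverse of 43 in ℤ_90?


Use the extended Euclidean algorithm to write 1 = 43·s + 90·t; then s mod 90 is the inverse.
Euclidean algorithm:
  43 = 0·90 + 43
  90 = 2·43 + 4
  43 = 10·4 + 3
  4 = 1·3 + 1
  3 = 3·1 + 0
gcd(43,90) = 1
Back-substitution gives: 43·(-23) + 90·(11) = 1
So 43⁻¹ ≡ -23 ≡ 67 (mod 90)
Check: 43 × 67 = 2881 ≡ 1 (mod 90) ✓

43⁻¹ ≡ 67 (mod 90)


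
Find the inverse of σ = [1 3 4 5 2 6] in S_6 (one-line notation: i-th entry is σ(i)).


To find σ⁻¹, swap domain and range:
σ(1) = 1 → σ⁻¹(1) = 1
σ(2) = 3 → σ⁻¹(3) = 2
σ(3) = 4 → σ⁻¹(4) = 3
σ(4) = 5 → σ⁻¹(5) = 4
σ(5) = 2 → σ⁻¹(2) = 5
σ(6) = 6 → σ⁻¹(6) = 6

σ⁻¹ = [1 5 2 3 4 6]


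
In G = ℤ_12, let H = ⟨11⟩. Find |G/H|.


|⟨11⟩| = n / gcd(11, 12) = 12 / 1 = 12
H is normal (ℤ_12 is abelian).
|G/H| = |G| / |H| = 12 / 12 = 1

|G/H| = 1


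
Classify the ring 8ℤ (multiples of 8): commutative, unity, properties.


8ℤ is a commutative ring under +,× but has no multiplicative identity (1 ∉ 8ℤ); it has no zero divisors, but without unity it is not an integral domain
Commutative: Yes
Integral domain: No
Has unity: No

8ℤ (multiples of 8): Commutative=Yes, Unity=No


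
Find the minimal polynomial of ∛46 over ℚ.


∛46 satisfies x³ - 46 = 0, irreducible over ℚ (no rational root; 46 is not a perfect cube)

Minimal polynomial: x³ - 46


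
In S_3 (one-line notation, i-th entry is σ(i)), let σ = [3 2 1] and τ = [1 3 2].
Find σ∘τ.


σ∘τ: apply τ first, then σ
1 →τ 1 →σ 3
2 →τ 3 →σ 1
3 →τ 2 →σ 2

σ∘τ = [3 1 2]


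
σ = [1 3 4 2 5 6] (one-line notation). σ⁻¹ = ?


To find σ⁻¹, swap domain and range:
σ(1) = 1 → σ⁻¹(1) = 1
σ(2) = 3 → σ⁻¹(3) = 2
σ(3) = 4 → σ⁻¹(4) = 3
σ(4) = 2 → σ⁻¹(2) = 4
σ(5) = 5 → σ⁻¹(5) = 5
σ(6) = 6 → σ⁻¹(6) = 6

σ⁻¹ = [1 4 2 3 5 6]


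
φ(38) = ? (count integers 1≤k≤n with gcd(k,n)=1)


Factor n: 38 = 2 × 19
φ(n) = n · ∏(1 - 1/p) over distinct primes p | n
φ(38) = 38 · (1 - 1/2) · (1 - 1/19) = 18

φ(38) = 18


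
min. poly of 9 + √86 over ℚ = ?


Let α = 9 + √86. Then α - 9 = √86, so (α - 9)² = 86, giving α² - 18α - 5 = 0. Degree 2 and α ∉ ℚ, so this is the minimal polynomial.

Minimal polynomial: x² - 18x - 5


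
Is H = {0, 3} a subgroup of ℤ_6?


Subgroup test for H = {0, 3} in (ℤ_6, +):
(1) 0 ∈ H? Yes
(2) Closure: for all a,b ∈ H, (a+b) mod 6 ∈ H? Yes
(3) Inverses: for all a ∈ H, -a mod 6 ∈ H? Yes

Yes, H is a subgroup of ℤ_6


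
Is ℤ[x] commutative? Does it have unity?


Polynomial ring over ℤ (an integral domain) is a commutative integral domain with unity 1
Commutative: Yes
Integral domain: Yes
Has unity: Yes

ℤ[x]: Commutative=Yes, Unity=Yes


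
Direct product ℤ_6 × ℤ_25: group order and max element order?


|ℤ_6 × ℤ_25| = 6 × 25 = 150
Max element order = lcm(6,25) = 150
Cyclic? Yes (gcd=1)

|ℤ_6×ℤ_25| = 150, max element order = 150


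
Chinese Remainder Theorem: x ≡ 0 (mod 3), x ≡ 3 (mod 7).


m₁ = 3, m₂ = 7, gcd = 1, so CRT applies. M = m₁·m₂ = 21
Let M₁ = M/m₁ = 7, M₂ = M/m₂ = 3
Find y₁ ≡ M₁⁻¹ (mod m₁): 7⁻¹ ≡ 1 (mod 3)
Find y₂ ≡ M₂⁻¹ (mod m₂): 3⁻¹ ≡ 5 (mod 7)
x = a₁·M₁·y₁ + a₂·M₂·y₂ = 0·7·1 + 3·3·5 = 45
Reduce mod 21: x ≡ 3
Check: 3 mod 3 = 0 ✓, 3 mod 7 = 3 ✓

x ≡ 3 (mod 21)


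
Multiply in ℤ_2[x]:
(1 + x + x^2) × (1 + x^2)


Expand and collect like terms; reduce coefficients mod 2:
x^0: 1·1 = 1 ≡ 1 (mod 2)
x^1: 1·0 + 1·1 = 1 ≡ 1 (mod 2)
x^2: 1·1 + 1·0 + 1·1 = 2 ≡ 0 (mod 2)
x^3: 1·1 + 1·0 = 1 ≡ 1 (mod 2)
x^4: 1·1 = 1 ≡ 1 (mod 2)
Result: 1 + x + x^3 + x^4

f · g = 1 + x + x^3 + x^4


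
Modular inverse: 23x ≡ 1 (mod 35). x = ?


Use the extended Euclidean algorithm to write 1 = 23·s + 35·t; then s mod 35 is the inverse.
Euclidean algorithm:
  23 = 0·35 + 23
  35 = 1·23 + 12
  23 = 1·12 + 11
  12 = 1·11 + 1
  11 = 11·1 + 0
gcd(23,35) = 1
Back-substitution gives: 23·(-3) + 35·(2) = 1
So 23⁻¹ ≡ -3 ≡ 32 (mod 35)
Check: 23 × 32 = 736 ≡ 1 (mod 35) ✓

23⁻¹ ≡ 32 (mod 35)


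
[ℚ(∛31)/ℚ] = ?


∛31 has minimal polynomial x³ - 31 (irreducible over ℚ since 31 is not a perfect cube)

[ℚ(∛31)/ℚ] = 3


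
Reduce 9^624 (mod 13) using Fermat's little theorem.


Fermat's little theorem: if p is prime and gcd(a,p)=1, then a^(p-1) ≡ 1 (mod p)
p = 13 is prime, gcd(9,13) = 1
Reduce exponent: 624 mod 12 = 0
So 9^624 ≡ 9^0 (mod 13)
9^0 = 1

9^624 ≡ 1 (mod 13)


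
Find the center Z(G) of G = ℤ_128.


Z(G) = {g ∈ G | gx = xg for all x ∈ G}
ℤ_128 is abelian, so Z(G) = G

Z(ℤ_128) = ℤ_128


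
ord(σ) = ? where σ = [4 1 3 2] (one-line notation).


Cycle decomposition: (1 4 2)
Cycle lengths: 3
Order = lcm(3) = 3

ord(σ) = 3


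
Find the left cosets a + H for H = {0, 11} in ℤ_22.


H = {0, 11}, |H| = 2
Number of cosets = |G|/|H| = 22/2 = 11
0 + H = {0, 11}
1 + H = {1, 12}
2 + H = {2, 13}
3 + H = {3, 14}
4 + H = {4, 15}
5 + H = {5, 16}
6 + H = {6, 17}
7 + H = {7, 18}
8 + H = {8, 19}
9 + H = {9, 20}
10 + H = {10, 21}

Cosets: 0+H={0,11}; 1+H={1,12}; 2+H={2,13}; 3+H={3,14}; 4+H={4,15}; 5+H={5,16}; 6+H={6,17}; 7+H={7,18}; 8+H={8,19}; 9+H={9,20}; 10+H={10,21}


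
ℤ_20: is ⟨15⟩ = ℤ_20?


g generates ℤ_n iff gcd(g, n) = 1
gcd(15, 20) = 5
Since gcd = 5 ≠ 1, ⟨15⟩ has order 4 < 20, so 15 is not a generator.

No, 15 does not generate ℤ_20


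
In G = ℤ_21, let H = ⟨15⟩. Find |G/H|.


|⟨15⟩| = n / gcd(15, 21) = 21 / 3 = 7
H is normal (ℤ_21 is abelian).
|G/H| = |G| / |H| = 21 / 7 = 3

|G/H| = 3


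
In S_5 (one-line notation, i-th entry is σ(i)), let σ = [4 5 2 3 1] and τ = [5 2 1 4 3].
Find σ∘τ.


σ∘τ: apply τ first, then σ
1 →τ 5 →σ 1
2 →τ 2 →σ 5
3 →τ 1 →σ 4
4 →τ 4 →σ 3
5 →τ 3 →σ 2

σ∘τ = [1 5 4 3 2]


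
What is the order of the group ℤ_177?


ℤ_n has n elements.

|ℤ_177| = 177


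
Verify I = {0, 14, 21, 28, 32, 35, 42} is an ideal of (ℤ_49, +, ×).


Check ideal conditions for I = {0, 14, 21, 28, 32, 35, 42} in ℤ_49:
(1) I is an additive subgroup? No
(2) For r ∈ ℤ_49 and a ∈ I: r·a ∈ I? No  [counterexample: r=2, a=28, r·a mod 49 = 7 ∉ I]

No, I is not an ideal of ℤ_49


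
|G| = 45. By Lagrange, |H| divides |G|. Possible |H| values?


Lagrange's theorem: |H| divides |G|
|G| = 45
Divisors of 45: 1, 3, 5, 9, 15, 45

Possible subgroup orders: {1, 3, 5, 9, 15, 45}


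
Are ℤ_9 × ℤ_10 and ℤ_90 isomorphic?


Comparing ℤ_9 × ℤ_10 and ℤ_90:
gcd(9,10) = 1, so ℤ_9 × ℤ_10 ≅ ℤ_90 (CRT)

Yes, ℤ_9 × ℤ_10 ≅ ℤ_90


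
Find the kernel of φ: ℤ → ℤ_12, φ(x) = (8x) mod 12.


Kernel = preimage of identity
ker(φ) = {x ∈ ℤ : 8x ≡ 0 (mod 12)}. gcd(8,12) = 4, so 8x ≡ 0 (mod 12) ⟺ x ≡ 0 (mod 12/4 = 3). Hence ker(φ) = 3ℤ

ker(φ) = 3ℤ


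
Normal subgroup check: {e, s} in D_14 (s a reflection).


H = {e, s} in D_14 (s a reflection)
r·s·r⁻¹ = sr⁻² ≠ s for n ≥ 3, so {e, s} is not closed under conjugation

No, not a normal subgroup


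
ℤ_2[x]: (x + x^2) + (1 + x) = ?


Add coefficients mod 2:
x^0: 0 + 1 = 1 (mod 2)
x^1: 1 + 1 = 0 (mod 2)
x^2: 1 + 0 = 1 (mod 2)
Result: 1 + x^2

f + g = 1 + x^2


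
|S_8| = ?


|S_n| = n! (number of permutations of n symbols)
|S_8| = 8! = 40320

|S_8| = 40320


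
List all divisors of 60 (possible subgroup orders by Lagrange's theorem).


Lagrange's theorem: |H| divides |G|
|G| = 60
Divisors of 60: 1, 2, 3, 4, 5, 6, 10, 12, 15, 20, 30, 60

Possible subgroup orders: {1, 2, 3, 4, 5, 6, 10, 12, 15, 20, 30, 60}


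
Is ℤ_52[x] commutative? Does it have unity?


ℤ_52 has zero divisors (2·26 ≡ 0), and these lift to constant zero divisors in ℤ_52[x]; so not an integral domain
Commutative: Yes
Integral domain: No
Has unity: Yes

ℤ_52[x]: Commutative=Yes, Unity=Yes


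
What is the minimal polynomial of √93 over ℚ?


√93 satisfies x² - 93 = 0, irreducible over ℚ since 93 is squarefree

Minimal polynomial: x² - 93


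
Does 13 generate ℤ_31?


g generates ℤ_n iff gcd(g, n) = 1
gcd(13, 31) = 1
Since gcd = 1, 13 is a generator.

Yes, 13 generates ℤ_31


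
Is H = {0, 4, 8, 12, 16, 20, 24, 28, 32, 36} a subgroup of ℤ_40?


Subgroup test for H = {0, 4, 8, 12, 16, 20, 24, 28, 32, 36} in (ℤ_40, +):
(1) 0 ∈ H? Yes
(2) Closure: for all a,b ∈ H, (a+b) mod 40 ∈ H? Yes
(3) Inverses: for all a ∈ H, -a mod 40 ∈ H? Yes

Yes, H is a subgroup of ℤ_40


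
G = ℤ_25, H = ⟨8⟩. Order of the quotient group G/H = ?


|⟨8⟩| = n / gcd(8, 25) = 25 / 1 = 25
H is normal (ℤ_25 is abelian).
|G/H| = |G| / |H| = 25 / 25 = 1

|G/H| = 1
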